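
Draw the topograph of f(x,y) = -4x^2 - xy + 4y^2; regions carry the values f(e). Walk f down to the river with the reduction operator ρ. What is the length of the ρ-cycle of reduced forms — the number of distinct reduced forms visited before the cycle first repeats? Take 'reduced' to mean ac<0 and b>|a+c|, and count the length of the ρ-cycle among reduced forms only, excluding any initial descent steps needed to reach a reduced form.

D = 65, ⌊√D⌋ = 8
descent: ρ → (4,1,-4)  [lands on river]
river: ρ → (-4,7,1)
river: ρ → (1,7,-4)
river: ρ → (-4,1,4)
river: ρ → (4,7,-1)
river: ρ → (-1,7,4)
ρ-cycle length = 6 (tail of 1 descent step not counted)

6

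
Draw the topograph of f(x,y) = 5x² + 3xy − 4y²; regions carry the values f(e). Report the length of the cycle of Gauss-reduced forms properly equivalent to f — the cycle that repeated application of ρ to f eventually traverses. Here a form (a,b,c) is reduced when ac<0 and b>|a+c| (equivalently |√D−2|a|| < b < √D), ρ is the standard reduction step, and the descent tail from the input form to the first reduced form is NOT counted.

D = 89, ⌊√D⌋ = 9
river: ρ → (-4,5,4)
river: ρ → (4,3,-5)
river: ρ → (-5,7,2)
river: ρ → (2,9,-1)
river: ρ → (-1,9,2)
river: ρ → (2,7,-5)
river: ρ → (-5,3,4)
river: ρ → (4,5,-4)
river: ρ → (-4,3,5)
river: ρ → (5,7,-2)
river: ρ → (-2,9,1)
river: ρ → (1,9,-2)
river: ρ → (-2,7,5)
river: ρ → (5,3,-4)
ρ-cycle length = 14 (tail of 0 descent steps not counted)

14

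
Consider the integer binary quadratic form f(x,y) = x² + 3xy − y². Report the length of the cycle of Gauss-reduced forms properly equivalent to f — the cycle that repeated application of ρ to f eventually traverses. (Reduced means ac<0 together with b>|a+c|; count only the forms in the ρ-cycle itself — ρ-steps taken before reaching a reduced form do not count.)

D = 13, ⌊√D⌋ = 3
river: ρ → (-1,3,1)
river: ρ → (1,3,-1)
ρ-cycle length = 2 (tail of 0 descent steps not counted)

2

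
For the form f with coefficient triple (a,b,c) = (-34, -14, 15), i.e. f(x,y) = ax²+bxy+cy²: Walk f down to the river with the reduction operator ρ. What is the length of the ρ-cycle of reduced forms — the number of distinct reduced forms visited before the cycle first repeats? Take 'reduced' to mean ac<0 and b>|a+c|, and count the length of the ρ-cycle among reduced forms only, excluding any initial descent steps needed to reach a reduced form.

D = 2236, ⌊√D⌋ = 47
descent: ρ → (15,44,-5)  [lands on river]
river: ρ → (-5,46,6)
river: ρ → (6,38,-33)
river: ρ → (-33,28,11)
river: ρ → (11,38,-18)
river: ρ → (-18,34,15)
river: ρ → (15,26,-26)
river: ρ → (-26,26,15)
river: ρ → (15,34,-18)
river: ρ → (-18,38,11)
river: ρ → (11,28,-33)
river: ρ → (-33,38,6)
river: ρ → (6,46,-5)
river: ρ → (-5,44,15)
river: ρ → (15,46,-2)
river: ρ → (-2,46,15)
ρ-cycle length = 16 (tail of 1 descent step not counted)

16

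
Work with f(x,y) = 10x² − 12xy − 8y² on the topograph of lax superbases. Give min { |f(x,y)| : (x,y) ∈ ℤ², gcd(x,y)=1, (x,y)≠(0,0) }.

descent: ρ → (-8,12,10)  [lands on river]
river: ρ → (10,8,-10)
river: ρ → (-10,12,8)
river: ρ → (8,20,-2)
river: ρ → (-2,20,8)
river: ρ → (8,12,-10)
river: ρ → (-10,8,10)
river: ρ → (10,12,-8)
river: ρ → (-8,20,2)
river: ρ → (2,20,-8)
closes: descent 1, river 10
min |a| on river = 2

2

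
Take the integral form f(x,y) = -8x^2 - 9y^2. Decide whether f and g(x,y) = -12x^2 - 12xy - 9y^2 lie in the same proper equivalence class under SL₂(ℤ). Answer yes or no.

D₁ = -288, D₂ = -288
f is negative-definite; reduce −f:
−f: reduced (well bottom): (8,0,9) with a≤c, −a<b≤a
flip sign back: reduced form of f is (-8,0,-9)
g is negative-definite; reduce −g:
−g: flip: (12,12,9)→(9,-12,12)
−g: translate: b→6 (≡-12 mod 18), so (9,-12,12)→(9,6,9)
−g: reduced (well bottom): (9,6,9) with a≤c, −a<b≤a
flip sign back: reduced form of g is (-9,-6,-9)
reduced forms (-8, 0, -9) vs (-9, -6, -9) ⇒ inequivalent

no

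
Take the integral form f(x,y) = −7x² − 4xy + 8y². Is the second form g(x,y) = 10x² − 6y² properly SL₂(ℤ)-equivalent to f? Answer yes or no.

D₁ = 240, D₂ = 240
river cycle of f (length 6): (8, 4, -7), (-7, 10, 5), (5, 10, -7), (-7, 4, 8), (8, 12, -3), (-3, 12, 8)
river cycle of g (length 2): (-6, 12, 4), (4, 12, -6)
cycles differ ⇒ inequivalent

no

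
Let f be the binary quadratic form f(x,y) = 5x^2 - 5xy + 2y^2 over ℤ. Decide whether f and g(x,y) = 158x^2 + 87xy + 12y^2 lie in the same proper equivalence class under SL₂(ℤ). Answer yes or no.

D₁ = -15, D₂ = -15
f: translate: b→5 (≡-5 mod 10), so (5,-5,2)→(5,5,2)
f: flip: (5,5,2)→(2,-5,5)
f: translate: b→-1 (≡-5 mod 4), so (2,-5,5)→(2,-1,2)
f: flip: (2,-1,2)→(2,1,2)
f: reduced (well bottom): (2,1,2) with a≤c, −a<b≤a
g: flip: (158,87,12)→(12,-87,158)
g: translate: b→9 (≡-87 mod 24), so (12,-87,158)→(12,9,2)
g: flip: (12,9,2)→(2,-9,12)
g: translate: b→-1 (≡-9 mod 4), so (2,-9,12)→(2,-1,2)
g: flip: (2,-1,2)→(2,1,2)
g: reduced (well bottom): (2,1,2) with a≤c, −a<b≤a
reduced forms (2, 1, 2) vs (2, 1, 2) ⇒ equivalent

yes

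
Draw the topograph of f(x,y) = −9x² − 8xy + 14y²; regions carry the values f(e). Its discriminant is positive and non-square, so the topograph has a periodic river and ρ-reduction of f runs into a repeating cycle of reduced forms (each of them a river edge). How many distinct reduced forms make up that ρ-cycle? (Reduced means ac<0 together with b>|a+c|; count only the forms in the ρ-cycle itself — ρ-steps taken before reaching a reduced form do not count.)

D = 568, ⌊√D⌋ = 23
descent: ρ → (14,8,-9)  [lands on river]
river: ρ → (-9,10,13)
river: ρ → (13,16,-6)
river: ρ → (-6,20,7)
river: ρ → (7,22,-3)
river: ρ → (-3,20,14)
ρ-cycle length = 6 (tail of 1 descent step not counted)

6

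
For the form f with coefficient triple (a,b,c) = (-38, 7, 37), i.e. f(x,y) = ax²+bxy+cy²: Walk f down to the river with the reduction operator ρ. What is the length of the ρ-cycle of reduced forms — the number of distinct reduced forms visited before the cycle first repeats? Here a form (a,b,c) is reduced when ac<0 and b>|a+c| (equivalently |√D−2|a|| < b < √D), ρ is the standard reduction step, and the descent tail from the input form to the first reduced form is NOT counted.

D = 5673, ⌊√D⌋ = 75
river: ρ → (37,67,-8)
river: ρ → (-8,61,61)
river: ρ → (61,61,-8)
river: ρ → (-8,67,37)
river: ρ → (37,7,-38)
river: ρ → (-38,69,6)
river: ρ → (6,75,-2)
river: ρ → (-2,73,43)
river: ρ → (43,13,-32)
river: ρ → (-32,51,24)
river: ρ → (24,45,-38)
river: ρ → (-38,31,31)
river: ρ → (31,31,-38)
river: ρ → (-38,45,24)
river: ρ → (24,51,-32)
river: ρ → (-32,13,43)
river: ρ → (43,73,-2)
river: ρ → (-2,75,6)
river: ρ → (6,69,-38)
river: ρ → (-38,7,37)
ρ-cycle length = 20 (tail of 0 descent steps not counted)

20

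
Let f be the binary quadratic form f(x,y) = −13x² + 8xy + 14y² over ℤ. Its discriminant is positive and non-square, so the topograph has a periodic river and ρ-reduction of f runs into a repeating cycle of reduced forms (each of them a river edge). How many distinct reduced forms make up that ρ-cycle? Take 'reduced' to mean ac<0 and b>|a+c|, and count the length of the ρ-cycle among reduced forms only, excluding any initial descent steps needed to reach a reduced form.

D = 792, ⌊√D⌋ = 28
river: ρ → (14,20,-7)
river: ρ → (-7,22,11)
river: ρ → (11,22,-7)
river: ρ → (-7,20,14)
river: ρ → (14,8,-13)
river: ρ → (-13,18,9)
river: ρ → (9,18,-13)
river: ρ → (-13,8,14)
ρ-cycle length = 8 (tail of 0 descent steps not counted)

8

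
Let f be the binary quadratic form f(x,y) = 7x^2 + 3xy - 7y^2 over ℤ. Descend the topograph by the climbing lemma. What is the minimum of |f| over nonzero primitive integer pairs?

river: ρ → (-7,11,3)
river: ρ → (3,13,-3)
river: ρ → (-3,11,7)
river: ρ → (7,3,-7)
closes: descent 0, river 4
min |a| on river = 3

3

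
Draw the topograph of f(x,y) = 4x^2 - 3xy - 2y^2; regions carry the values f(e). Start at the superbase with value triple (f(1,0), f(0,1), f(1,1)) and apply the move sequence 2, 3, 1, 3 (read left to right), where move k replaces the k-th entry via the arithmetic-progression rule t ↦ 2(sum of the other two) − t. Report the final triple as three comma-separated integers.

start (4,-2,-1) = (f(1,0),f(0,1),f(1,1))
replace slot 2: 2·(4+(-1)) − (-2) = 8 → (4,8,-1)
replace slot 3: 2·(4+8) − (-1) = 25 → (4,8,25)
replace slot 1: 2·(8+25) − 4 = 62 → (62,8,25)
replace slot 3: 2·(62+8) − 25 = 115 → (62,8,115)

62,8,115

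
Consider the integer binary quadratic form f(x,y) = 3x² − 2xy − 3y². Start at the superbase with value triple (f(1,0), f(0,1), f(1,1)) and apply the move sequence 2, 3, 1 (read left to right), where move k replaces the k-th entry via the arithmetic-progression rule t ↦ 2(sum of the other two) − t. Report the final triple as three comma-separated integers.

start (3,-3,-2) = (f(1,0),f(0,1),f(1,1))
replace slot 2: 2·(3+(-2)) − (-3) = 5 → (3,5,-2)
replace slot 3: 2·(3+5) − (-2) = 18 → (3,5,18)
replace slot 1: 2·(5+18) − 3 = 43 → (43,5,18)

43,5,18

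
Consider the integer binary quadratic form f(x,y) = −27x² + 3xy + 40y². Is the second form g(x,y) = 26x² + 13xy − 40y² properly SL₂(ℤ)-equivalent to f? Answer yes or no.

D₁ = 4329, D₂ = 4329
river cycle of f (length 26): (-27, 57, 10), (10, 63, -9), (-9, 63, 10), (10, 57, -27), (-27, 51, 16), (16, 45, -36), (-36, 27, 25), (25, 23, -38), (-38, 53, 10), (10, 47, -53), … (16 more)
river cycle of g (length 26): (26, 65, -1), (-1, 65, 26), (26, 39, -27), (-27, 15, 38), (38, 61, -4), (-4, 59, 53), (53, 47, -10), (-10, 53, 38), (38, 23, -25), (-25, 27, 36), … (16 more)
cycles differ ⇒ inequivalent

no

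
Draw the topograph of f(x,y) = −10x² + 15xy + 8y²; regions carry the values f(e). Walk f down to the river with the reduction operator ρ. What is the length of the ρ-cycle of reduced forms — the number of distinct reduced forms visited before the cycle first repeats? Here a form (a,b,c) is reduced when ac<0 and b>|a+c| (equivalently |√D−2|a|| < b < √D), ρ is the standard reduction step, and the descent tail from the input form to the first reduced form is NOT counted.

D = 545, ⌊√D⌋ = 23
river: ρ → (8,17,-8)
river: ρ → (-8,15,10)
river: ρ → (10,5,-13)
river: ρ → (-13,21,2)
river: ρ → (2,23,-2)
river: ρ → (-2,21,13)
river: ρ → (13,5,-10)
river: ρ → (-10,15,8)
ρ-cycle length = 8 (tail of 0 descent steps not counted)

8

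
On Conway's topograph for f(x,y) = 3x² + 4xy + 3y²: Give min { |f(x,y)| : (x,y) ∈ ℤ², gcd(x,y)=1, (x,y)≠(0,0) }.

translate: b→-2 (≡4 mod 6), so (3,4,3)→(3,-2,2)
flip: (3,-2,2)→(2,2,3)
reduced (well bottom): (2,2,3) with a≤c, −a<b≤a
well minimum = a = 2

2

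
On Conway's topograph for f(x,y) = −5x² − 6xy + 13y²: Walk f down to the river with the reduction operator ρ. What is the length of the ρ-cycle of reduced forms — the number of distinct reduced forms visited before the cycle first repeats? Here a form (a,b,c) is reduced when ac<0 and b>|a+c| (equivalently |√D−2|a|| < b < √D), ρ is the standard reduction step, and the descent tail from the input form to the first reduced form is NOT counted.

D = 296, ⌊√D⌋ = 17
descent: ρ → (13,6,-5)
descent: ρ → (-5,14,5)  [lands on river]
river: ρ → (5,16,-2)
river: ρ → (-2,16,5)
river: ρ → (5,14,-5)
river: ρ → (-5,16,2)
river: ρ → (2,16,-5)
ρ-cycle length = 6 (tail of 2 descent steps not counted)

6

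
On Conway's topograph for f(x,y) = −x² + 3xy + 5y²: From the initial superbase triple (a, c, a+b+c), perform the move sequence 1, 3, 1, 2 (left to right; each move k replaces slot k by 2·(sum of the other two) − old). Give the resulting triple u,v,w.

start (-1,5,7) = (f(1,0),f(0,1),f(1,1))
replace slot 1: 2·(5+7) − (-1) = 25 → (25,5,7)
replace slot 3: 2·(25+5) − 7 = 53 → (25,5,53)
replace slot 1: 2·(5+53) − 25 = 91 → (91,5,53)
replace slot 2: 2·(91+53) − 5 = 283 → (91,283,53)

91,283,53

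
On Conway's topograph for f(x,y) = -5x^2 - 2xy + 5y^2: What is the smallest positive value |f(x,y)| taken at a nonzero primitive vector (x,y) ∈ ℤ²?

descent: ρ → (5,2,-5)  [lands on river]
river: ρ → (-5,8,2)
river: ρ → (2,8,-5)
river: ρ → (-5,2,5)
river: ρ → (5,8,-2)
river: ρ → (-2,8,5)
closes: descent 1, river 6
min |a| on river = 2

2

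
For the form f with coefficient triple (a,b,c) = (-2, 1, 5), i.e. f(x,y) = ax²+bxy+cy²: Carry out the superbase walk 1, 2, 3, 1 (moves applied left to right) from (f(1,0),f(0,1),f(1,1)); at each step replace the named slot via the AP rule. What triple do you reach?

start (-2,5,4) = (f(1,0),f(0,1),f(1,1))
replace slot 1: 2·(5+4) − (-2) = 20 → (20,5,4)
replace slot 2: 2·(20+4) − 5 = 43 → (20,43,4)
replace slot 3: 2·(20+43) − 4 = 122 → (20,43,122)
replace slot 1: 2·(43+122) − 20 = 310 → (310,43,122)

310,43,122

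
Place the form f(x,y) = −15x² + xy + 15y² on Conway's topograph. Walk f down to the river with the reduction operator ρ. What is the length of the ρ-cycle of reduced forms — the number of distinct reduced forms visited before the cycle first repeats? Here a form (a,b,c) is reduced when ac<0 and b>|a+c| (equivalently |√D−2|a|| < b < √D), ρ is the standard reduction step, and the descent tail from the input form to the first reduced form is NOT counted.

D = 901, ⌊√D⌋ = 30
river: ρ → (15,29,-1)
river: ρ → (-1,29,15)
river: ρ → (15,1,-15)
river: ρ → (-15,29,1)
river: ρ → (1,29,-15)
river: ρ → (-15,1,15)
ρ-cycle length = 6 (tail of 0 descent steps not counted)

6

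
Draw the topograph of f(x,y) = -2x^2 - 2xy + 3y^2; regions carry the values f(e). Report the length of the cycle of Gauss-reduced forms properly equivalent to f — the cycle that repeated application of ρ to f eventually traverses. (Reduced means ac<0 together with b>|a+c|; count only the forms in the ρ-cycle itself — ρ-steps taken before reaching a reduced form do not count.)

D = 28, ⌊√D⌋ = 5
descent: ρ → (3,2,-2)  [lands on river]
river: ρ → (-2,2,3)
river: ρ → (3,4,-1)
river: ρ → (-1,4,3)
ρ-cycle length = 4 (tail of 1 descent step not counted)

4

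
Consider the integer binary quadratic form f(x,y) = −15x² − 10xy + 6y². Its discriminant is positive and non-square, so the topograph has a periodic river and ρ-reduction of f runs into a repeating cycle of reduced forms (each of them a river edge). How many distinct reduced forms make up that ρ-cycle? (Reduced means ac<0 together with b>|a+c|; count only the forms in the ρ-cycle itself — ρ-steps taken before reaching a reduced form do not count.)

D = 460, ⌊√D⌋ = 21
descent: ρ → (6,10,-15)  [lands on river]
river: ρ → (-15,20,1)
river: ρ → (1,20,-15)
river: ρ → (-15,10,6)
river: ρ → (6,14,-11)
river: ρ → (-11,8,9)
river: ρ → (9,10,-10)
river: ρ → (-10,10,9)
river: ρ → (9,8,-11)
river: ρ → (-11,14,6)
ρ-cycle length = 10 (tail of 1 descent step not counted)

10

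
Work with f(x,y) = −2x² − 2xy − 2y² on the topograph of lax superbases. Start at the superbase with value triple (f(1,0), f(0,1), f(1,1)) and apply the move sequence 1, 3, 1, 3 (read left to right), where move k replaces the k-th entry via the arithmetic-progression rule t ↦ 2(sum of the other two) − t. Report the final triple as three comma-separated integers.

start (-2,-2,-6) = (f(1,0),f(0,1),f(1,1))
replace slot 1: 2·((-2)+(-6)) − (-2) = -14 → (-14,-2,-6)
replace slot 3: 2·((-14)+(-2)) − (-6) = -26 → (-14,-2,-26)
replace slot 1: 2·((-2)+(-26)) − (-14) = -42 → (-42,-2,-26)
replace slot 3: 2·((-42)+(-2)) − (-26) = -62 → (-42,-2,-62)

-42,-2,-62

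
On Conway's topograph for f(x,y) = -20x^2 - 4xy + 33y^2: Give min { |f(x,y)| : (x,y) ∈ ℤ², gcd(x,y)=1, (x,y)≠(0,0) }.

descent: ρ → (33,4,-20)
descent: ρ → (-20,36,17)  [lands on river]
river: ρ → (17,32,-24)
river: ρ → (-24,16,25)
river: ρ → (25,34,-15)
river: ρ → (-15,26,33)
river: ρ → (33,40,-8)
river: ρ → (-8,40,33)
river: ρ → (33,26,-15)
river: ρ → (-15,34,25)
river: ρ → (25,16,-24)
river: ρ → (-24,32,17)
river: ρ → (17,36,-20)
river: ρ → (-20,44,9)
river: ρ → (9,46,-15)
river: ρ → (-15,44,12)
river: ρ → (12,28,-39)
river: ρ → (-39,50,1)
river: ρ → (1,50,-39)
river: ρ → (-39,28,12)
river: ρ → (12,44,-15)
river: ρ → (-15,46,9)
river: ρ → (9,44,-20)
closes: descent 2, river 22
min |a| on river = 1

1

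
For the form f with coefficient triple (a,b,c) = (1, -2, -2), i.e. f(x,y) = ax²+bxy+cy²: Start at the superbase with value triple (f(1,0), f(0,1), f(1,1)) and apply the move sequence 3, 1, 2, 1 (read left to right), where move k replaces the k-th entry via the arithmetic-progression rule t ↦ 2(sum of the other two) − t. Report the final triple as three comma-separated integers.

start (1,-2,-3) = (f(1,0),f(0,1),f(1,1))
replace slot 3: 2·(1+(-2)) − (-3) = 1 → (1,-2,1)
replace slot 1: 2·((-2)+1) − 1 = -3 → (-3,-2,1)
replace slot 2: 2·((-3)+1) − (-2) = -2 → (-3,-2,1)
replace slot 1: 2·((-2)+1) − (-3) = 1 → (1,-2,1)

1,-2,1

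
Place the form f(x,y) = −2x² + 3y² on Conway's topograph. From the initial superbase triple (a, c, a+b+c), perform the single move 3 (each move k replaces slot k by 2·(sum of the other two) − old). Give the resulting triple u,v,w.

start (-2,3,1) = (f(1,0),f(0,1),f(1,1))
replace slot 3: 2·((-2)+3) − 1 = 1 → (-2,3,1)

-2,3,1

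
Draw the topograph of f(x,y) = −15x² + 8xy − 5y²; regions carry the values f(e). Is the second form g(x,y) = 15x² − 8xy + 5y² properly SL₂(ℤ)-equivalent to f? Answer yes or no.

D₁ = -236, D₂ = -236
f is negative-definite; reduce −f:
−f: flip: (15,-8,5)→(5,8,15)
−f: translate: b→-2 (≡8 mod 10), so (5,8,15)→(5,-2,12)
−f: reduced (well bottom): (5,-2,12) with a≤c, −a<b≤a
flip sign back: reduced form of f is (-5,2,-12)
g: flip: (15,-8,5)→(5,8,15)
g: translate: b→-2 (≡8 mod 10), so (5,8,15)→(5,-2,12)
g: reduced (well bottom): (5,-2,12) with a≤c, −a<b≤a
reduced forms (-5, 2, -12) vs (5, -2, 12) ⇒ inequivalent

no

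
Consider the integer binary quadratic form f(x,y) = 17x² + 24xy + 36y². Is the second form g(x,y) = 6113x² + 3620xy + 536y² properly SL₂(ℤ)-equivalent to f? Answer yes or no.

D₁ = -1872, D₂ = -1872
f: translate: b→-10 (≡24 mod 34), so (17,24,36)→(17,-10,29)
f: reduced (well bottom): (17,-10,29) with a≤c, −a<b≤a
g: flip: (6113,3620,536)→(536,-3620,6113)
g: translate: b→-404 (≡-3620 mod 1072), so (536,-3620,6113)→(536,-404,77)
g: flip: (536,-404,77)→(77,404,536)
g: translate: b→-58 (≡404 mod 154), so (77,404,536)→(77,-58,17)
g: flip: (77,-58,17)→(17,58,77)
g: translate: b→-10 (≡58 mod 34), so (17,58,77)→(17,-10,29)
g: reduced (well bottom): (17,-10,29) with a≤c, −a<b≤a
reduced forms (17, -10, 29) vs (17, -10, 29) ⇒ equivalent

yes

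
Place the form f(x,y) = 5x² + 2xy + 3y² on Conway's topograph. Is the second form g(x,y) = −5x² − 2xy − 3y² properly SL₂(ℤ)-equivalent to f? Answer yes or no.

D₁ = -56, D₂ = -56
f: flip: (5,2,3)→(3,-2,5)
f: reduced (well bottom): (3,-2,5) with a≤c, −a<b≤a
g is negative-definite; reduce −g:
−g: flip: (5,2,3)→(3,-2,5)
−g: reduced (well bottom): (3,-2,5) with a≤c, −a<b≤a
flip sign back: reduced form of g is (-3,2,-5)
reduced forms (3, -2, 5) vs (-3, 2, -5) ⇒ inequivalent

no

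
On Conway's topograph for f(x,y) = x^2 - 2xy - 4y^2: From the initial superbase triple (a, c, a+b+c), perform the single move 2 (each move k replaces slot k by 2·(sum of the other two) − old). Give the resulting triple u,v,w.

start (1,-4,-5) = (f(1,0),f(0,1),f(1,1))
replace slot 2: 2·(1+(-5)) − (-4) = -4 → (1,-4,-5)

1,-4,-5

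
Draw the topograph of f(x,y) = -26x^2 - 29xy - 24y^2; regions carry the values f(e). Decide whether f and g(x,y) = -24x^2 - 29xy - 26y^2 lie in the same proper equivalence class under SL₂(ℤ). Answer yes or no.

D₁ = -1655, D₂ = -1655
f is negative-definite; reduce −f:
−f: translate: b→-23 (≡29 mod 52), so (26,29,24)→(26,-23,21)
−f: flip: (26,-23,21)→(21,23,26)
−f: translate: b→-19 (≡23 mod 42), so (21,23,26)→(21,-19,24)
−f: reduced (well bottom): (21,-19,24) with a≤c, −a<b≤a
flip sign back: reduced form of f is (-21,19,-24)
g is negative-definite; reduce −g:
−g: translate: b→-19 (≡29 mod 48), so (24,29,26)→(24,-19,21)
−g: flip: (24,-19,21)→(21,19,24)
−g: reduced (well bottom): (21,19,24) with a≤c, −a<b≤a
flip sign back: reduced form of g is (-21,-19,-24)
reduced forms (-21, 19, -24) vs (-21, -19, -24) ⇒ inequivalent

no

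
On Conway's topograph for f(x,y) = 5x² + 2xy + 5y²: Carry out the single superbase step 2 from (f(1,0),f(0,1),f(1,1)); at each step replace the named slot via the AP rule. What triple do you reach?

start (5,5,12) = (f(1,0),f(0,1),f(1,1))
replace slot 2: 2·(5+12) − 5 = 29 → (5,29,12)

5,29,12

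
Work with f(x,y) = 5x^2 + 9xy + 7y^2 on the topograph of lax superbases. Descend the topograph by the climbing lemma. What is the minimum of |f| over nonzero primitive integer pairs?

translate: b→-1 (≡9 mod 10), so (5,9,7)→(5,-1,3)
flip: (5,-1,3)→(3,1,5)
reduced (well bottom): (3,1,5) with a≤c, −a<b≤a
well minimum = a = 3

3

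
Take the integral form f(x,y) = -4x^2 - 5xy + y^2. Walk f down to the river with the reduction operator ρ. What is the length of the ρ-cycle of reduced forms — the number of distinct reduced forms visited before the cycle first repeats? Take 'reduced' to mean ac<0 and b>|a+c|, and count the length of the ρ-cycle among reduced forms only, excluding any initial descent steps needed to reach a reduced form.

D = 41, ⌊√D⌋ = 6
descent: ρ → (1,5,-4)  [lands on river]
river: ρ → (-4,3,2)
river: ρ → (2,5,-2)
river: ρ → (-2,3,4)
river: ρ → (4,5,-1)
river: ρ → (-1,5,4)
river: ρ → (4,3,-2)
river: ρ → (-2,5,2)
river: ρ → (2,3,-4)
river: ρ → (-4,5,1)
ρ-cycle length = 10 (tail of 1 descent step not counted)

10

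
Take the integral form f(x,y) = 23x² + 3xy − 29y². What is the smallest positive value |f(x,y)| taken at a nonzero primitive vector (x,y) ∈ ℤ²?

descent: ρ → (-29,-3,23)
descent: ρ → (23,49,-3)  [lands on river]
river: ρ → (-3,47,39)
river: ρ → (39,31,-11)
river: ρ → (-11,35,33)
river: ρ → (33,31,-13)
river: ρ → (-13,47,9)
river: ρ → (9,43,-23)
river: ρ → (-23,49,3)
river: ρ → (3,47,-39)
river: ρ → (-39,31,11)
river: ρ → (11,35,-33)
river: ρ → (-33,31,13)
river: ρ → (13,47,-9)
river: ρ → (-9,43,23)
closes: descent 2, river 14
min |a| on river = 3

3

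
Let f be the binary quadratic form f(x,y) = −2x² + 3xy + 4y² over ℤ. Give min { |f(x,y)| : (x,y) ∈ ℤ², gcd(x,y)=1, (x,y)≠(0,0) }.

river: ρ → (4,5,-1)
river: ρ → (-1,5,4)
river: ρ → (4,3,-2)
river: ρ → (-2,5,2)
river: ρ → (2,3,-4)
river: ρ → (-4,5,1)
river: ρ → (1,5,-4)
river: ρ → (-4,3,2)
river: ρ → (2,5,-2)
river: ρ → (-2,3,4)
closes: descent 0, river 10
min |a| on river = 1

1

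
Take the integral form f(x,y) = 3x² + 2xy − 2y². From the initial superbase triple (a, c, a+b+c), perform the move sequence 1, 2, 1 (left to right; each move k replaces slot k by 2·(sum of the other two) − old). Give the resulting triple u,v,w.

start (3,-2,3) = (f(1,0),f(0,1),f(1,1))
replace slot 1: 2·((-2)+3) − 3 = -1 → (-1,-2,3)
replace slot 2: 2·((-1)+3) − (-2) = 6 → (-1,6,3)
replace slot 1: 2·(6+3) − (-1) = 19 → (19,6,3)

19,6,3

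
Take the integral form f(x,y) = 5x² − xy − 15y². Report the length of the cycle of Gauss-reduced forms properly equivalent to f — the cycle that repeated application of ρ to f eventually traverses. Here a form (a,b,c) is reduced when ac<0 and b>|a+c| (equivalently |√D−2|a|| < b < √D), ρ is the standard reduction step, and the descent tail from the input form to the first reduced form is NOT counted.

D = 301, ⌊√D⌋ = 17
descent: ρ → (-15,1,5)
descent: ρ → (5,9,-11)  [lands on river]
river: ρ → (-11,13,3)
river: ρ → (3,17,-1)
river: ρ → (-1,17,3)
river: ρ → (3,13,-11)
river: ρ → (-11,9,5)
river: ρ → (5,11,-9)
river: ρ → (-9,7,7)
river: ρ → (7,7,-9)
river: ρ → (-9,11,5)
ρ-cycle length = 10 (tail of 2 descent steps not counted)

10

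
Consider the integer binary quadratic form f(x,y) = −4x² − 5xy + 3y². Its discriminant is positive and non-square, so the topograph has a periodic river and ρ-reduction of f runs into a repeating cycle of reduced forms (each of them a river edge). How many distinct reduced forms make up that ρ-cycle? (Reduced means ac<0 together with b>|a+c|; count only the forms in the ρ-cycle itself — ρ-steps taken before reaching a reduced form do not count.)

D = 73, ⌊√D⌋ = 8
descent: ρ → (3,5,-4)  [lands on river]
river: ρ → (-4,3,4)
river: ρ → (4,5,-3)
river: ρ → (-3,7,2)
river: ρ → (2,5,-6)
river: ρ → (-6,7,1)
river: ρ → (1,7,-6)
river: ρ → (-6,5,2)
river: ρ → (2,7,-3)
river: ρ → (-3,5,4)
river: ρ → (4,3,-4)
river: ρ → (-4,5,3)
river: ρ → (3,7,-2)
river: ρ → (-2,5,6)
river: ρ → (6,7,-1)
river: ρ → (-1,7,6)
river: ρ → (6,5,-2)
river: ρ → (-2,7,3)
ρ-cycle length = 18 (tail of 1 descent step not counted)

18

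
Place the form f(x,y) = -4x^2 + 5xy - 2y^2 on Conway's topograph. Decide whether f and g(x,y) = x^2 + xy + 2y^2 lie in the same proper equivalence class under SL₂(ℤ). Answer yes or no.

D₁ = -7, D₂ = -7
f is negative-definite; reduce −f:
−f: translate: b→3 (≡-5 mod 8), so (4,-5,2)→(4,3,1)
−f: flip: (4,3,1)→(1,-3,4)
−f: translate: b→1 (≡-3 mod 2), so (1,-3,4)→(1,1,2)
−f: reduced (well bottom): (1,1,2) with a≤c, −a<b≤a
flip sign back: reduced form of f is (-1,-1,-2)
g: reduced (well bottom): (1,1,2) with a≤c, −a<b≤a
reduced forms (-1, -1, -2) vs (1, 1, 2) ⇒ inequivalent

no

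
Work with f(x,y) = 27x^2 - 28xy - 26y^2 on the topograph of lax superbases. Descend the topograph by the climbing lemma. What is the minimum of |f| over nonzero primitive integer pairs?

descent: ρ → (-26,28,27)  [lands on river]
river: ρ → (27,26,-27)
river: ρ → (-27,28,26)
river: ρ → (26,24,-29)
river: ρ → (-29,34,21)
river: ρ → (21,50,-13)
river: ρ → (-13,54,13)
river: ρ → (13,50,-21)
river: ρ → (-21,34,29)
river: ρ → (29,24,-26)
closes: descent 1, river 10
min |a| on river = 13

13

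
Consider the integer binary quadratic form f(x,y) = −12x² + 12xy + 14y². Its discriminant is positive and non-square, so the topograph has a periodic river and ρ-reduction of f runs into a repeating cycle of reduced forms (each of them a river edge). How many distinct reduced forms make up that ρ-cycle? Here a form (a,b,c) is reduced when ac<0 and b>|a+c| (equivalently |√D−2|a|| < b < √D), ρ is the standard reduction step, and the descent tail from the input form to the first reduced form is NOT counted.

D = 816, ⌊√D⌋ = 28
river: ρ → (14,16,-10)
river: ρ → (-10,24,6)
river: ρ → (6,24,-10)
river: ρ → (-10,16,14)
river: ρ → (14,12,-12)
river: ρ → (-12,12,14)
ρ-cycle length = 6 (tail of 0 descent steps not counted)

6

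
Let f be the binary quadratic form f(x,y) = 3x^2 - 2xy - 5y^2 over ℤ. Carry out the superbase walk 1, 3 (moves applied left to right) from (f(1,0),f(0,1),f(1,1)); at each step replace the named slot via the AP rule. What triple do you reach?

start (3,-5,-4) = (f(1,0),f(0,1),f(1,1))
replace slot 1: 2·((-5)+(-4)) − 3 = -21 → (-21,-5,-4)
replace slot 3: 2·((-21)+(-5)) − (-4) = -48 → (-21,-5,-48)

-21,-5,-48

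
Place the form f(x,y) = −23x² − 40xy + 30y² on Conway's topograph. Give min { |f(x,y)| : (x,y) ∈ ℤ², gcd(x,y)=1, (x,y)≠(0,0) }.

descent: ρ → (30,40,-23)  [lands on river]
river: ρ → (-23,52,18)
river: ρ → (18,56,-17)
river: ρ → (-17,46,33)
river: ρ → (33,20,-30)
river: ρ → (-30,40,23)
river: ρ → (23,52,-18)
river: ρ → (-18,56,17)
river: ρ → (17,46,-33)
river: ρ → (-33,20,30)
closes: descent 1, river 10
min |a| on river = 17

17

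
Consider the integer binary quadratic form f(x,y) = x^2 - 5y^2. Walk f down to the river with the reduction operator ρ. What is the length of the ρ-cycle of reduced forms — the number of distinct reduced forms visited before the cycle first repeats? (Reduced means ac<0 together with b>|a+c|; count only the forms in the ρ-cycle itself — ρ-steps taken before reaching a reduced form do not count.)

D = 20, ⌊√D⌋ = 4
descent: ρ → (-5,0,1)
descent: ρ → (1,4,-1)  [lands on river]
river: ρ → (-1,4,1)
ρ-cycle length = 2 (tail of 2 descent steps not counted)

2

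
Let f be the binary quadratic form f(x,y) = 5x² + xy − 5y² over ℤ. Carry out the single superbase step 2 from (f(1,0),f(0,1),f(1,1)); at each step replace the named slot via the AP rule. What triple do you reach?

start (5,-5,1) = (f(1,0),f(0,1),f(1,1))
replace slot 2: 2·(5+1) − (-5) = 17 → (5,17,1)

5,17,1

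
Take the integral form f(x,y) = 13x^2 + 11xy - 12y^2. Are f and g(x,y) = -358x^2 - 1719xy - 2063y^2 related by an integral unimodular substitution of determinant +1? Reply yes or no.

D₁ = 745, D₂ = 745
river cycle of f (length 18): (-12, 13, 12), (12, 11, -13), (-13, 15, 10), (10, 25, -3), (-3, 23, 18), (18, 13, -8), (-8, 19, 12), (12, 5, -15), (-15, 25, 2), (2, 27, -2), … (8 more)
river cycle of g (length 18): (-10, 15, 13), (13, 11, -12), (-12, 13, 12), (12, 11, -13), (-13, 15, 10), (10, 25, -3), (-3, 23, 18), (18, 13, -8), (-8, 19, 12), (12, 5, -15), … (8 more)
cycles coincide ⇒ equivalent

yes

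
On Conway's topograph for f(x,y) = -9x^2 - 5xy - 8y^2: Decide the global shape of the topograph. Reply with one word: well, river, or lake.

D = b²−4ac = (-5)² − 4·(-9)·(-8) = -263
D < 0 ⇒ definite ⇒ every region one sign ⇒ single well

well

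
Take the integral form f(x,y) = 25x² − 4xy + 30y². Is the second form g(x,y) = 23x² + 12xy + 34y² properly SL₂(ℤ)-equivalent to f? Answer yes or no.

D₁ = -2984, D₂ = -2984
f: reduced (well bottom): (25,-4,30) with a≤c, −a<b≤a
g: reduced (well bottom): (23,12,34) with a≤c, −a<b≤a
reduced forms (25, -4, 30) vs (23, 12, 34) ⇒ inequivalent

no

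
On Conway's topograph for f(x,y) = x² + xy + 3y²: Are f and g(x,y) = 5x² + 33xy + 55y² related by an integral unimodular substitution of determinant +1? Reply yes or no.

D₁ = -11, D₂ = -11
f: reduced (well bottom): (1,1,3) with a≤c, −a<b≤a
g: translate: b→3 (≡33 mod 10), so (5,33,55)→(5,3,1)
g: flip: (5,3,1)→(1,-3,5)
g: translate: b→1 (≡-3 mod 2), so (1,-3,5)→(1,1,3)
g: reduced (well bottom): (1,1,3) with a≤c, −a<b≤a
reduced forms (1, 1, 3) vs (1, 1, 3) ⇒ equivalent

yes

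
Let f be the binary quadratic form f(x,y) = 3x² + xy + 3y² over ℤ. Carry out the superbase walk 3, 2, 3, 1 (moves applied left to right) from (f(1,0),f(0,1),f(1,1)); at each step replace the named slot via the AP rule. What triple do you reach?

start (3,3,7) = (f(1,0),f(0,1),f(1,1))
replace slot 3: 2·(3+3) − 7 = 5 → (3,3,5)
replace slot 2: 2·(3+5) − 3 = 13 → (3,13,5)
replace slot 3: 2·(3+13) − 5 = 27 → (3,13,27)
replace slot 1: 2·(13+27) − 3 = 77 → (77,13,27)

77,13,27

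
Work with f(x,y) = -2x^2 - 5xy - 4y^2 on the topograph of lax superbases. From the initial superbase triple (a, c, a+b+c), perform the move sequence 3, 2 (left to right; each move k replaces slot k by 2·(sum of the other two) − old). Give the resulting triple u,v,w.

start (-2,-4,-11) = (f(1,0),f(0,1),f(1,1))
replace slot 3: 2·((-2)+(-4)) − (-11) = -1 → (-2,-4,-1)
replace slot 2: 2·((-2)+(-1)) − (-4) = -2 → (-2,-2,-1)

-2,-2,-1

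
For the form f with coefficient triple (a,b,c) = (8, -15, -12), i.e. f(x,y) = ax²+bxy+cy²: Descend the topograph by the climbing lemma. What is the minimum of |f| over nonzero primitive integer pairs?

descent: ρ → (-12,15,8)  [lands on river]
river: ρ → (8,17,-10)
river: ρ → (-10,23,2)
river: ρ → (2,21,-21)
river: ρ → (-21,21,2)
river: ρ → (2,23,-10)
river: ρ → (-10,17,8)
river: ρ → (8,15,-12)
river: ρ → (-12,9,11)
river: ρ → (11,13,-10)
river: ρ → (-10,7,14)
river: ρ → (14,21,-3)
river: ρ → (-3,21,14)
river: ρ → (14,7,-10)
river: ρ → (-10,13,11)
river: ρ → (11,9,-12)
closes: descent 1, river 16
min |a| on river = 2

2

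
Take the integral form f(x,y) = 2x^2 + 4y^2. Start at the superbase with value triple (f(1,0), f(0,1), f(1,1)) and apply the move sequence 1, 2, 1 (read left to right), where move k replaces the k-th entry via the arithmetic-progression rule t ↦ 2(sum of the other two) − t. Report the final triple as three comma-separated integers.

start (2,4,6) = (f(1,0),f(0,1),f(1,1))
replace slot 1: 2·(4+6) − 2 = 18 → (18,4,6)
replace slot 2: 2·(18+6) − 4 = 44 → (18,44,6)
replace slot 1: 2·(44+6) − 18 = 82 → (82,44,6)

82,44,6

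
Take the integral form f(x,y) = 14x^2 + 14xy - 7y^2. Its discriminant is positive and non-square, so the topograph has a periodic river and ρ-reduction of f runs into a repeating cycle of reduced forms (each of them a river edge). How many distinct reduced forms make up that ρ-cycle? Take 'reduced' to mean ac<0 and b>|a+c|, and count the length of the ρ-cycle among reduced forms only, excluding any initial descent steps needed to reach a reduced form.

D = 588, ⌊√D⌋ = 24
river: ρ → (-7,14,14)
river: ρ → (14,14,-7)
ρ-cycle length = 2 (tail of 0 descent steps not counted)

2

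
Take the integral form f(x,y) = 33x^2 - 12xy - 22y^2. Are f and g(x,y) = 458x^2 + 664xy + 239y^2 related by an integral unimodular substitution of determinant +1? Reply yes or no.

D₁ = 3048, D₂ = 3048
river cycle of f (length 10): (-22, 12, 33), (33, 54, -1), (-1, 54, 33), (33, 12, -22), (-22, 32, 23), (23, 14, -31), (-31, 48, 6), (6, 48, -31), (-31, 14, 23), (23, 32, -22)
river cycle of g (length 10): (33, 54, -1), (-1, 54, 33), (33, 12, -22), (-22, 32, 23), (23, 14, -31), (-31, 48, 6), (6, 48, -31), (-31, 14, 23), (23, 32, -22), (-22, 12, 33)
cycles coincide ⇒ equivalent

yes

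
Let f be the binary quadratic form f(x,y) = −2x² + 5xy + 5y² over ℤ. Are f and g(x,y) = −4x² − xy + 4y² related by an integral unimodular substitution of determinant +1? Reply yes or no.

D₁ = 65, D₂ = 65
river cycle of f (length 6): (5, 5, -2), (-2, 7, 2), (2, 5, -5), (-5, 5, 2), (2, 7, -2), (-2, 5, 5)
river cycle of g (length 6): (4, 1, -4), (-4, 7, 1), (1, 7, -4), (-4, 1, 4), (4, 7, -1), (-1, 7, 4)
cycles differ ⇒ inequivalent

no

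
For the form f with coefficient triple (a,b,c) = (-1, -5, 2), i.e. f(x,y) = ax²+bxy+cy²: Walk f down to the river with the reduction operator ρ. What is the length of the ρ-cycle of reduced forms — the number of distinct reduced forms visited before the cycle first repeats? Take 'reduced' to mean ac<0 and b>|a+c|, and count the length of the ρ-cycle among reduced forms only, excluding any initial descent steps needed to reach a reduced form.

D = 33, ⌊√D⌋ = 5
descent: ρ → (2,5,-1)  [lands on river]
river: ρ → (-1,5,2)
river: ρ → (2,3,-3)
river: ρ → (-3,3,2)
ρ-cycle length = 4 (tail of 1 descent step not counted)

4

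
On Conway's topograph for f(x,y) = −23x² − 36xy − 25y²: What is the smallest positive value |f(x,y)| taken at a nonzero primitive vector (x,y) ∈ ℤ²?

translate: b→-10 (≡36 mod 46), so (23,36,25)→(23,-10,12)
flip: (23,-10,12)→(12,10,23)
reduced (well bottom): (12,10,23) with a≤c, −a<b≤a
well minimum |f| = |-12| = 12 (negative-definite)

12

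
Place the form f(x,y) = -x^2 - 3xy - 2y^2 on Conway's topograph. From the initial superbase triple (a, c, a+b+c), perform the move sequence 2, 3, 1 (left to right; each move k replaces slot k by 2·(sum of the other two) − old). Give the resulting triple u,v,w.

start (-1,-2,-6) = (f(1,0),f(0,1),f(1,1))
replace slot 2: 2·((-1)+(-6)) − (-2) = -12 → (-1,-12,-6)
replace slot 3: 2·((-1)+(-12)) − (-6) = -20 → (-1,-12,-20)
replace slot 1: 2·((-12)+(-20)) − (-1) = -63 → (-63,-12,-20)

-63,-12,-20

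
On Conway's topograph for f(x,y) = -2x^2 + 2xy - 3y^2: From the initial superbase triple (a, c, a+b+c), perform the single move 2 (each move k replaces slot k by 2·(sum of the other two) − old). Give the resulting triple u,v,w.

start (-2,-3,-3) = (f(1,0),f(0,1),f(1,1))
replace slot 2: 2·((-2)+(-3)) − (-3) = -7 → (-2,-7,-3)

-2,-7,-3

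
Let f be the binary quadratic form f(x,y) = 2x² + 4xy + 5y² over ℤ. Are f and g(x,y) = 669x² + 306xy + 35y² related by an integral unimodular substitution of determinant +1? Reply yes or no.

D₁ = -24, D₂ = -24
f: translate: b→0 (≡4 mod 4), so (2,4,5)→(2,0,3)
f: reduced (well bottom): (2,0,3) with a≤c, −a<b≤a
g: flip: (669,306,35)→(35,-306,669)
g: translate: b→-26 (≡-306 mod 70), so (35,-306,669)→(35,-26,5)
g: flip: (35,-26,5)→(5,26,35)
g: translate: b→-4 (≡26 mod 10), so (5,26,35)→(5,-4,2)
g: flip: (5,-4,2)→(2,4,5)
g: translate: b→0 (≡4 mod 4), so (2,4,5)→(2,0,3)
g: reduced (well bottom): (2,0,3) with a≤c, −a<b≤a
reduced forms (2, 0, 3) vs (2, 0, 3) ⇒ equivalent

yes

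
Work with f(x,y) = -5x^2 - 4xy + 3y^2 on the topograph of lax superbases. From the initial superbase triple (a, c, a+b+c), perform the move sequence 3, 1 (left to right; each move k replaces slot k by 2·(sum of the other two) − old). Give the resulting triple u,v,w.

start (-5,3,-6) = (f(1,0),f(0,1),f(1,1))
replace slot 3: 2·((-5)+3) − (-6) = 2 → (-5,3,2)
replace slot 1: 2·(3+2) − (-5) = 15 → (15,3,2)

15,3,2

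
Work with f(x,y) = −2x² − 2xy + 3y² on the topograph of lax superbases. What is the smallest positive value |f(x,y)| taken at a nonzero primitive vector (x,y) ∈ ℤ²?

descent: ρ → (3,2,-2)  [lands on river]
river: ρ → (-2,2,3)
river: ρ → (3,4,-1)
river: ρ → (-1,4,3)
closes: descent 1, river 4
min |a| on river = 1

1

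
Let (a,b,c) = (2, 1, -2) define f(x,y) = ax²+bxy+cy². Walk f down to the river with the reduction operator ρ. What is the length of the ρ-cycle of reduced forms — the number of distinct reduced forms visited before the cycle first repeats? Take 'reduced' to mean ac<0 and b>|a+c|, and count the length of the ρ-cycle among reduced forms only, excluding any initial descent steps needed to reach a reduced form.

D = 17, ⌊√D⌋ = 4
river: ρ → (-2,3,1)
river: ρ → (1,3,-2)
river: ρ → (-2,1,2)
river: ρ → (2,3,-1)
river: ρ → (-1,3,2)
river: ρ → (2,1,-2)
ρ-cycle length = 6 (tail of 0 descent steps not counted)

6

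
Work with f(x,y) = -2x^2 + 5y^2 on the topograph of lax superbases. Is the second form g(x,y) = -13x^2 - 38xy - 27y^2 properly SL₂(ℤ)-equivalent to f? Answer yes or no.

D₁ = 40, D₂ = 40
river cycle of f (length 6): (-2, 4, 3), (3, 2, -3), (-3, 4, 2), (2, 4, -3), (-3, 2, 3), (3, 4, -2)
river cycle of g (length 6): (-2, 4, 3), (3, 2, -3), (-3, 4, 2), (2, 4, -3), (-3, 2, 3), (3, 4, -2)
cycles coincide ⇒ equivalent

yes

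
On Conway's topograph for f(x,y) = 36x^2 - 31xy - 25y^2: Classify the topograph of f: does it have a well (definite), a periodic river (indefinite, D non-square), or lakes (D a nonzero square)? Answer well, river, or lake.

D = b²−4ac = (-31)² − 4·36·(-25) = 4561
D > 0 non-square ⇒ indefinite ⇒ periodic river

river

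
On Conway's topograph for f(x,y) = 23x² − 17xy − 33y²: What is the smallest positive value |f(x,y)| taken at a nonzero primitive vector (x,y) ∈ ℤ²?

descent: ρ → (-33,17,23)  [lands on river]
river: ρ → (23,29,-27)
river: ρ → (-27,25,25)
river: ρ → (25,25,-27)
river: ρ → (-27,29,23)
river: ρ → (23,17,-33)
river: ρ → (-33,49,7)
river: ρ → (7,49,-33)
closes: descent 1, river 8
min |a| on river = 7

7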